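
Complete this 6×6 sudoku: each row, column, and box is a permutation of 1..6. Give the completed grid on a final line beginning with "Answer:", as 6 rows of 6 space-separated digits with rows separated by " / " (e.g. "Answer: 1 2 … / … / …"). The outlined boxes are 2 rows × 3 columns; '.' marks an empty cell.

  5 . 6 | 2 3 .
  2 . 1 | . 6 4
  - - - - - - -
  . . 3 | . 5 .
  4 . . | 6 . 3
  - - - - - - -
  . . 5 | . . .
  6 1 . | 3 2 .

Step 1. [r5c2∈{2,3,4}] 2 has one home in row 5: r5c2. So r5c2=2.
Step 2. [r4c5∈{1}] r4c5's peers cover all but 1, so r4c5=1.
Step 3. [r5c4∈{1,4}] in col 4, 1 fits only at r5c4 ⇒ r5c4=1.
Step 4. [r4c2∈{5}] r4c2 is down to just 5. So r4c2=5.
Step 5. [r3c1∈{1}] r3c1's peers cover all but 1, so r3c1=1.
Step 6. [r6c6∈{5}] only 5 remains possible at r6c6, so r6c6=5.
Step 7. [r2c4∈{5}] r2c4 is down to just 5. So r2c4=5.
Step 8. [r5c6∈{6}] r5c6 is down to just 6. So r5c6=6.
Step 9. [r5c5∈{4}] only 4 remains possible at r5c5. So r5c5=4.
Step 10. [r5c1∈{3}] r5c1's peers cover all but 3 ⇒ r5c1=3.
Step 11. [r4c3∈{2}] r4c3 is down to just 2. So r4c3=2.
Step 12. [r1c6∈{1}] only 1 remains possible at r1c6, so r1c6=1.
Step 13. [r1c2∈{4}] r1c2 has the single candidate 4 ⇒ r1c2=4.
Step 14. [r3c6∈{2}] nothing but 2 survives at r3c6 ⇒ r3c6=2.
Step 15. [r2c2∈{3}] r2c2 has the single candidate 3 ⇒ r2c2=3.
Step 16. [r3c4∈{4}] r3c4 is down to just 4 ⇒ r3c4=4.
Step 17. [r6c3∈{4}] r6c3 has the single candidate 4. So r6c3=4.
Step 18. [r3c2∈{6}] nothing but 6 survives at r3c2. So r3c2=6.

Answer: 5 4 6 2 3 1 / 2 3 1 5 6 4 / 1 6 3 4 5 2 / 4 5 2 6 1 3 / 3 2 5 1 4 6 / 6 1 4 3 2 5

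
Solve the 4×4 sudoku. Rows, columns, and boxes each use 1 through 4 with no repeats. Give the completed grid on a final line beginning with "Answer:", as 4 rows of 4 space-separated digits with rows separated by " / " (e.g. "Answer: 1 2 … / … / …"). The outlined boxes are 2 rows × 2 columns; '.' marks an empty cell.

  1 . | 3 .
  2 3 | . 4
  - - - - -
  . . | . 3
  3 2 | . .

Step 1. [r3c3∈{1,2,4}] row 3 places 2 nowhere but r3c3. So r3c3=2.
Step 2. [r4c3∈{1,4}] 4 has one home in row 4: r4c3, so r4c3=4.
Step 3. [r1c2∈{4}] only 4 remains possible at r1c2. So r1c2=4.
Step 4. [r4c4∈{1}] r4c4 is down to just 1 ⇒ r4c4=1.
Step 5. [r3c2∈{1}] only 1 remains possible at r3c2, so r3c2=1.
Step 6. [r3c1∈{4}] r3c1's peers cover all but 4. So r3c1=4.
Step 7. [r2c3∈{1}] only 1 remains possible at r2c3. So r2c3=1.
Step 8. [r1c4∈{2}] r1c4's peers cover all but 2. So r1c4=2.

Answer: 1 4 3 2 / 2 3 1 4 / 4 1 2 3 / 3 2 4 1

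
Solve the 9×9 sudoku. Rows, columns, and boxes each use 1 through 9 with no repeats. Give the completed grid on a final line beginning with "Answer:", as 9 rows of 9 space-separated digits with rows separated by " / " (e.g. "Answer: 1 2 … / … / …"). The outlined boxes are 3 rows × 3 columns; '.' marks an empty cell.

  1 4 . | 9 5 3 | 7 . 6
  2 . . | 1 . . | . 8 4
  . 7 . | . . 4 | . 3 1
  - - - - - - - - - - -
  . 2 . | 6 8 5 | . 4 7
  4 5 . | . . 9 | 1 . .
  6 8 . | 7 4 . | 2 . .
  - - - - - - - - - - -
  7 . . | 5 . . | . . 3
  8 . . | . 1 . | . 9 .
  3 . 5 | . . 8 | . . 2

Step 1. [r8c2∈{6}] only 6 remains possible at r8c2. So r8c2=6.
Step 2. [r6c3∈{1,3,9}] r6c3 is the only open cell in row 6 admitting 3 ⇒ r6c3=3.
Step 3. [r4c1∈{9}] r4c1 is down to just 9. So r4c1=9.
Step 4. [r8c6∈{2,7}] row 8 places 7 nowhere but r8c6. So r8c6=7.
Step 5. [r7c6∈{2,6}] col 6 places 2 nowhere but r7c6 ⇒ r7c6=2.
Step 6. [r2c7∈{5,9}] in row 2, 5 fits only at r2c7. So r2c7=5.
Step 7. [r8c7∈{4}] nothing but 4 survives at r8c7, so r8c7=4.
Step 8. [r9c7∈{6}] nothing but 6 survives at r9c7, so r9c7=6.
Step 9. [r2c6∈{6}] r2c6 is down to just 6 ⇒ r2c6=6.
Step 10. [r7c8∈{1}] r7c8 is down to just 1 ⇒ r7c8=1.
Step 11. [r7c2∈{9}] nothing but 9 survives at r7c2, so r7c2=9.
Step 12. [r5c5∈{2,3}] in col 5, 3 fits only at r5c5, so r5c5=3.
Step 13. [r3c3∈{6,8,9}] 6 has one home in row 3: r3c3, so r3c3=6.
Step 14. [r3c4∈{2,8}] across row 3, 8 lands solely at r3c4, so r3c4=8.
Step 15. [r8c9∈{5}] r8c9 is down to just 5, so r8c9=5.
Step 16. [r6c9∈{9}] r6c9's peers cover all but 9, so r6c9=9.
Step 17. [r5c8∈{6}] r5c8 is down to just 6, so r5c8=6.
Step 18. [r1c3∈{8}] r1c3 is down to just 8 ⇒ r1c3=8.
Step 19. [r2c2∈{3}] r2c2 is down to just 3 ⇒ r2c2=3.
Step 20. [r6c8∈{5}] r6c8's peers cover all but 5. So r6c8=5.
Step 21. [r9c4∈{4}] r9c4's peers cover all but 4 ⇒ r9c4=4.
Step 22. [r3c7∈{9}] r3c7 has the single candidate 9. So r3c7=9.
Step 23. [r9c2∈{1}] only 1 remains possible at r9c2. So r9c2=1.
Step 24. [r7c7∈{8}] only 8 remains possible at r7c7 ⇒ r7c7=8.
Step 25. [r3c5∈{2}] r3c5 has the single candidate 2. So r3c5=2.
Step 26. [r5c9∈{8}] nothing but 8 survives at r5c9, so r5c9=8.
Step 27. [r9c8∈{7}] r9c8's peers cover all but 7, so r9c8=7.
Step 28. [r7c3∈{4}] r7c3 is down to just 4, so r7c3=4.
Step 29. [r5c4∈{2}] r5c4 is down to just 2, so r5c4=2.
Step 30. [r9c5∈{9}] r9c5's peers cover all but 9, so r9c5=9.
Step 31. [r8c4∈{3}] r8c4 has the single candidate 3. So r8c4=3.
Step 32. [r3c1∈{5}] r3c1 is down to just 5. So r3c1=5.
Step 33. [r4c3∈{1}] r4c3 is down to just 1, so r4c3=1.
Step 34. [r5c3∈{7}] nothing but 7 survives at r5c3. So r5c3=7.
Step 35. [r2c3∈{9}] only 9 remains possible at r2c3. So r2c3=9.
Step 36. [r6c6∈{1}] nothing but 1 survives at r6c6, so r6c6=1.
Step 37. [r8c3∈{2}] r8c3's peers cover all but 2. So r8c3=2.
Step 38. [r4c7∈{3}] r4c7's peers cover all but 3 ⇒ r4c7=3.
Step 39. [r7c5∈{6}] r7c5 is down to just 6, so r7c5=6.
Step 40. [r2c5∈{7}] nothing but 7 survives at r2c5, so r2c5=7.
Step 41. [r1c8∈{2}] only 2 remains possible at r1c8, so r1c8=2.

Answer: 1 4 8 9 5 3 7 2 6 / 2 3 9 1 7 6 5 8 4 / 5 7 6 8 2 4 9 3 1 / 9 2 1 6 8 5 3 4 7 / 4 5 7 2 3 9 1 6 8 / 6 8 3 7 4 1 2 5 9 / 7 9 4 5 6 2 8 1 3 / 8 6 2 3 1 7 4 9 5 / 3 1 5 4 9 8 6 7 2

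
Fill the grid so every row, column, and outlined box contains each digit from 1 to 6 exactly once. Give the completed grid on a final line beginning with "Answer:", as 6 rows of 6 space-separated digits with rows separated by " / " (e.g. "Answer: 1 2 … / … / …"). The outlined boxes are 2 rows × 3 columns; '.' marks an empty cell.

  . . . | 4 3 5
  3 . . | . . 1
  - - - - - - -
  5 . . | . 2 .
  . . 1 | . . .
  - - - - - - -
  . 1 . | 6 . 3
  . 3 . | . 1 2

Step 1. [r5c5∈{4,5}] box 6 places 4 nowhere but r5c5. So r5c5=4.
Step 2. [r2c2∈{2,4,5,6}] in col 2, 5 fits only at r2c2 ⇒ r2c2=5.
Step 3. [r2c3∈{2,4,6}] across row 2, 4 lands solely at r2c3. So r2c3=4.
Step 4. [r5c1∈{2}] r5c1 is down to just 2, so r5c1=2.
Step 5. [r4c2∈{2,4,6}] r4c2 is the only open cell in row 4 admitting 2 ⇒ r4c2=2.
Step 6. [r1c2∈{6}] nothing but 6 survives at r1c2, so r1c2=6.
Step 7. [r4c4∈{3,5}] r4c4 is the only open cell in row 4 admitting 3. So r4c4=3.
Step 8. [r6c1∈{4,6}] 4 has one home in row 6: r6c1. So r6c1=4.
Step 9. [r4c1∈{6}] r4c1 is down to just 6 ⇒ r4c1=6.
Step 10. [r6c4∈{5}] r6c4 is down to just 5, so r6c4=5.
Step 11. [r3c2∈{4}] r3c2 is down to just 4 ⇒ r3c2=4.
Step 12. [r6c3∈{6}] only 6 remains possible at r6c3 ⇒ r6c3=6.
Step 13. [r4c5∈{5}] only 5 remains possible at r4c5. So r4c5=5.
Step 14. [r3c6∈{6}] only 6 remains possible at r3c6, so r3c6=6.
Step 15. [r3c3∈{3}] r3c3's peers cover all but 3, so r3c3=3.
Step 16. [r4c6∈{4}] r4c6 has the single candidate 4. So r4c6=4.
Step 17. [r5c3∈{5}] r5c3 has the single candidate 5. So r5c3=5.
Step 18. [r2c5∈{6}] r2c5's peers cover all but 6 ⇒ r2c5=6.
Step 19. [r1c1∈{1}] r1c1 is down to just 1. So r1c1=1.
Step 20. [r1c3∈{2}] only 2 remains possible at r1c3 ⇒ r1c3=2.
Step 21. [r2c4∈{2}] r2c4's peers cover all but 2 ⇒ r2c4=2.
Step 22. [r3c4∈{1}] r3c4 is down to just 1, so r3c4=1.

Answer: 1 6 2 4 3 5 / 3 5 4 2 6 1 / 5 4 3 1 2 6 / 6 2 1 3 5 4 / 2 1 5 6 4 3 / 4 3 6 5 1 2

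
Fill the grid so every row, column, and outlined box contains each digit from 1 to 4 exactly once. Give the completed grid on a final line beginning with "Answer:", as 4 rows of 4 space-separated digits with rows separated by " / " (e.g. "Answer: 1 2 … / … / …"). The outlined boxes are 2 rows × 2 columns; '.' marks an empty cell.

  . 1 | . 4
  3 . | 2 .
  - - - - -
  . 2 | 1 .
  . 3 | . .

Step 1. [r4c1∈{1,4}] r4c1 is the only open cell in row 4 admitting 1, so r4c1=1.
Step 2. [r4c3∈{4}] r4c3's peers cover all but 4, so r4c3=4.
Step 3. [r1c3∈{3}] r1c3 is down to just 3. So r1c3=3.
Step 4. [r4c4∈{2}] r4c4 is down to just 2 ⇒ r4c4=2.
Step 5. [r3c1∈{4}] r3c1 has the single candidate 4 ⇒ r3c1=4.
Step 6. [r2c4∈{1}] only 1 remains possible at r2c4 ⇒ r2c4=1.
Step 7. [r2c2∈{4}] nothing but 4 survives at r2c2 ⇒ r2c2=4.
Step 8. [r1c1∈{2}] only 2 remains possible at r1c1 ⇒ r1c1=2.
Step 9. [r3c4∈{3}] nothing but 3 survives at r3c4, so r3c4=3.

Answer: 2 1 3 4 / 3 4 2 1 / 4 2 1 3 / 1 3 4 2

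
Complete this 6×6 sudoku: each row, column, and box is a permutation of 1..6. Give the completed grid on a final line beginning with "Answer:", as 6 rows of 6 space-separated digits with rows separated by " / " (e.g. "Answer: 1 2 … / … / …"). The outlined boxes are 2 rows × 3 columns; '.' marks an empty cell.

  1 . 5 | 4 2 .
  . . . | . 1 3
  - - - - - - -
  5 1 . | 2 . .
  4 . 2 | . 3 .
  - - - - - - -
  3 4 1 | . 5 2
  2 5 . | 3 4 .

Step 1. [r4c2∈{6}] only 6 remains possible at r4c2, so r4c2=6.
Step 2. [r1c6∈{6}] r1c6 is down to just 6 ⇒ r1c6=6.
Step 3. [r4c6∈{1,5}] across col 6, 5 lands solely at r4c6, so r4c6=5.
Step 4. [r6c3∈{6}] r6c3's peers cover all but 6, so r6c3=6.
Step 5. [r3c6∈{4}] r3c6 is down to just 4 ⇒ r3c6=4.
Step 6. [r6c6∈{1}] r6c6 has the single candidate 1 ⇒ r6c6=1.
Step 7. [r1c2∈{3}] r1c2 is down to just 3. So r1c2=3.
Step 8. [r3c5∈{6}] r3c5 has the single candidate 6 ⇒ r3c5=6.
Step 9. [r2c1∈{6}] r2c1 is down to just 6. So r2c1=6.
Step 10. [r3c3∈{3}] nothing but 3 survives at r3c3, so r3c3=3.
Step 11. [r2c3∈{4}] r2c3 is down to just 4, so r2c3=4.
Step 12. [r4c4∈{1}] r4c4's peers cover all but 1 ⇒ r4c4=1.
Step 13. [r2c4∈{5}] r2c4's peers cover all but 5. So r2c4=5.
Step 14. [r2c2∈{2}] only 2 remains possible at r2c2, so r2c2=2.
Step 15. [r5c4∈{6}] only 6 remains possible at r5c4. So r5c4=6.

Answer: 1 3 5 4 2 6 / 6 2 4 5 1 3 / 5 1 3 2 6 4 / 4 6 2 1 3 5 / 3 4 1 6 5 2 / 2 5 6 3 4 1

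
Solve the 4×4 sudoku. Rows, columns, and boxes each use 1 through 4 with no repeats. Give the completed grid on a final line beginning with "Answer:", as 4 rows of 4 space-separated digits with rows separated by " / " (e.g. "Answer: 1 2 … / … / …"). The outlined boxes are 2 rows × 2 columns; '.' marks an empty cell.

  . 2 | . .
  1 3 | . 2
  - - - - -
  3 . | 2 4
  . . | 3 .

Step 1. [r1c3∈{1,4}] in col 3, 1 fits only at r1c3 ⇒ r1c3=1.
Step 2. [r4c2∈{1,4}] across col 2, 4 lands solely at r4c2. So r4c2=4.
Step 3. [r2c3∈{4}] r2c3 is down to just 4, so r2c3=4.
Step 4. [r4c1∈{2}] only 2 remains possible at r4c1 ⇒ r4c1=2.
Step 5. [r4c4∈{1}] r4c4's peers cover all but 1. So r4c4=1.
Step 6. [r3c2∈{1}] r3c2 has the single candidate 1, so r3c2=1.
Step 7. [r1c1∈{4}] nothing but 4 survives at r1c1. So r1c1=4.
Step 8. [r1c4∈{3}] only 3 remains possible at r1c4, so r1c4=3.

Answer: 4 2 1 3 / 1 3 4 2 / 3 1 2 4 / 2 4 3 1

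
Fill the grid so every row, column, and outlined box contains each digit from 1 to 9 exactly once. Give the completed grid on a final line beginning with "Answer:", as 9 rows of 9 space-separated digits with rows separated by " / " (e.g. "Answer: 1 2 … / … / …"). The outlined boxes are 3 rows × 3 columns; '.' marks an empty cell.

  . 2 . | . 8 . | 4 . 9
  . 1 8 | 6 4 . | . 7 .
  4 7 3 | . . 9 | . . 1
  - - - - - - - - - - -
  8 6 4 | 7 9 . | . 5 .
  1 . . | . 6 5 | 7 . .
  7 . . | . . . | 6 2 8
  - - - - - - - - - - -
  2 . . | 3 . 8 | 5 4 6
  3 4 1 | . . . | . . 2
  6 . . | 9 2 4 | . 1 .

Step 1. [r4c9∈{3}] nothing but 3 survives at r4c9, so r4c9=3.
Step 2. [r3c5∈{5}] r3c5 is down to just 5 ⇒ r3c5=5.
Step 3. [r3c4∈{2}] r3c4 is down to just 2, so r3c4=2.
Step 4. [r1c6∈{1,3,7}] 7 has one home in row 1: r1c6 ⇒ r1c6=7.
Step 5. [r5c8∈{9}] only 9 remains possible at r5c8. So r5c8=9.
Step 6. [r3c7∈{8}] r3c7's peers cover all but 8 ⇒ r3c7=8.
Step 7. [r6c5∈{1,3}] in col 5, 3 fits only at r6c5 ⇒ r6c5=3.
Step 8. [r6c6∈{1}] only 1 remains possible at r6c6, so r6c6=1.
Step 9. [r1c8∈{3,6}] r1c8 is the only open cell in row 1 admitting 3 ⇒ r1c8=3.
Step 10. [r1c1∈{5}] nothing but 5 survives at r1c1 ⇒ r1c1=5.
Step 11. [r7c2∈{9}] r7c2 has the single candidate 9 ⇒ r7c2=9.
Step 12. [r7c3∈{7}] r7c3 is down to just 7. So r7c3=7.
Step 13. [r9c3∈{5}] only 5 remains possible at r9c3. So r9c3=5.
Step 14. [r6c4∈{4}] only 4 remains possible at r6c4 ⇒ r6c4=4.
Step 15. [r8c6∈{6}] nothing but 6 survives at r8c6. So r8c6=6.
Step 16. [r6c3∈{9}] r6c3's peers cover all but 9, so r6c3=9.
Step 17. [r2c6∈{3}] r2c6 has the single candidate 3 ⇒ r2c6=3.
Step 18. [r5c4∈{8}] only 8 remains possible at r5c4. So r5c4=8.
Step 19. [r2c9∈{5}] r2c9's peers cover all but 5 ⇒ r2c9=5.
Step 20. [r8c4∈{5}] only 5 remains possible at r8c4 ⇒ r8c4=5.
Step 21. [r9c7∈{3}] r9c7 has the single candidate 3 ⇒ r9c7=3.
Step 22. [r9c9∈{7}] nothing but 7 survives at r9c9. So r9c9=7.
Step 23. [r9c2∈{8}] nothing but 8 survives at r9c2, so r9c2=8.
Step 24. [r5c9∈{4}] nothing but 4 survives at r5c9. So r5c9=4.
Step 25. [r2c1∈{9}] nothing but 9 survives at r2c1. So r2c1=9.
Step 26. [r1c3∈{6}] only 6 remains possible at r1c3, so r1c3=6.
Step 27. [r5c3∈{2}] r5c3 is down to just 2 ⇒ r5c3=2.
Step 28. [r1c4∈{1}] r1c4's peers cover all but 1. So r1c4=1.
Step 29. [r8c5∈{7}] r8c5 is down to just 7, so r8c5=7.
Step 30. [r8c7∈{9}] r8c7 is down to just 9 ⇒ r8c7=9.
Step 31. [r4c6∈{2}] r4c6 has the single candidate 2. So r4c6=2.
Step 32. [r8c8∈{8}] r8c8 is down to just 8 ⇒ r8c8=8.
Step 33. [r5c2∈{3}] r5c2's peers cover all but 3 ⇒ r5c2=3.
Step 34. [r7c5∈{1}] r7c5 is down to just 1, so r7c5=1.
Step 35. [r3c8∈{6}] r3c8 is down to just 6 ⇒ r3c8=6.
Step 36. [r2c7∈{2}] r2c7 has the single candidate 2. So r2c7=2.
Step 37. [r4c7∈{1}] only 1 remains possible at r4c7, so r4c7=1.
Step 38. [r6c2∈{5}] only 5 remains possible at r6c2, so r6c2=5.

Answer: 5 2 6 1 8 7 4 3 9 / 9 1 8 6 4 3 2 7 5 / 4 7 3 2 5 9 8 6 1 / 8 6 4 7 9 2 1 5 3 / 1 3 2 8 6 5 7 9 4 / 7 5 9 4 3 1 6 2 8 / 2 9 7 3 1 8 5 4 6 / 3 4 1 5 7 6 9 8 2 / 6 8 5 9 2 4 3 1 7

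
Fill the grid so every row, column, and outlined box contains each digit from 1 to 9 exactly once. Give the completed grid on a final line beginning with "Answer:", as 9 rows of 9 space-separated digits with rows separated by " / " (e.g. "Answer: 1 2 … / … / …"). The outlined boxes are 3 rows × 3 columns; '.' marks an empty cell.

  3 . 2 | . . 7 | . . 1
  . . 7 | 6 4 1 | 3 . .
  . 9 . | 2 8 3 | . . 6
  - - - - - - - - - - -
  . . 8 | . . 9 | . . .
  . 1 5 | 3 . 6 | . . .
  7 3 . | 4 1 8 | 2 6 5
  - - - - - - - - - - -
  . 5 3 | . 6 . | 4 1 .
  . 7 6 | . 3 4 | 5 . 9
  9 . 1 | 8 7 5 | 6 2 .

Step 1. [r2c8∈{5,8,9}] row 2 places 9 nowhere but r2c8. So r2c8=9.
Step 2. [r4c2∈{2,4,6}] across col 2, 2 lands solely at r4c2 ⇒ r4c2=2.
Step 3. [r1c7∈{8}] only 8 remains possible at r1c7 ⇒ r1c7=8.
Step 4. [r5c1∈{4}] r5c1's peers cover all but 4, so r5c1=4.
Step 5. [r4c4∈{5,7}] 7 has one home in col 4: r4c4. So r4c4=7.
Step 6. [r8c8∈{8}] r8c8 is down to just 8 ⇒ r8c8=8.
Step 7. [r1c4∈{5,9}] col 4 places 5 nowhere but r1c4. So r1c4=5.
Step 8. [r3c8∈{4,5,7}] 5 has one home in col 8: r3c8. So r3c8=5.
Step 9. [r5c8∈{7}] only 7 remains possible at r5c8, so r5c8=7.
Step 10. [r7c1∈{2,8}] in row 7, 8 fits only at r7c1 ⇒ r7c1=8.
Step 11. [r1c8∈{4}] nothing but 4 survives at r1c8, so r1c8=4.
Step 12. [r4c9∈{3,4}] r4c9 is the only open cell in row 4 admitting 4. So r4c9=4.
Step 13. [r5c9∈{8}] only 8 remains possible at r5c9 ⇒ r5c9=8.
Step 14. [r5c5∈{2}] r5c5 is down to just 2 ⇒ r5c5=2.
Step 15. [r7c4∈{9}] nothing but 9 survives at r7c4. So r7c4=9.
Step 16. [r4c8∈{3}] only 3 remains possible at r4c8 ⇒ r4c8=3.
Step 17. [r4c1∈{6}] r4c1's peers cover all but 6. So r4c1=6.
Step 18. [r9c9∈{3}] r9c9's peers cover all but 3, so r9c9=3.
Step 19. [r4c7∈{1}] r4c7 is down to just 1 ⇒ r4c7=1.
Step 20. [r2c9∈{2}] only 2 remains possible at r2c9, so r2c9=2.
Step 21. [r3c3∈{4}] r3c3 is down to just 4. So r3c3=4.
Step 22. [r8c4∈{1}] r8c4's peers cover all but 1. So r8c4=1.
Step 23. [r6c3∈{9}] only 9 remains possible at r6c3, so r6c3=9.
Step 24. [r9c2∈{4}] r9c2 has the single candidate 4, so r9c2=4.
Step 25. [r2c1∈{5}] r2c1 is down to just 5. So r2c1=5.
Step 26. [r5c7∈{9}] nothing but 9 survives at r5c7. So r5c7=9.
Step 27. [r1c2∈{6}] nothing but 6 survives at r1c2 ⇒ r1c2=6.
Step 28. [r7c9∈{7}] only 7 remains possible at r7c9, so r7c9=7.
Step 29. [r3c7∈{7}] r3c7 has the single candidate 7. So r3c7=7.
Step 30. [r1c5∈{9}] only 9 remains possible at r1c5. So r1c5=9.
Step 31. [r3c1∈{1}] r3c1 has the single candidate 1. So r3c1=1.
Step 32. [r2c2∈{8}] only 8 remains possible at r2c2, so r2c2=8.
Step 33. [r4c5∈{5}] r4c5 has the single candidate 5, so r4c5=5.
Step 34. [r7c6∈{2}] nothing but 2 survives at r7c6, so r7c6=2.
Step 35. [r8c1∈{2}] r8c1 has the single candidate 2 ⇒ r8c1=2.

Answer: 3 6 2 5 9 7 8 4 1 / 5 8 7 6 4 1 3 9 2 / 1 9 4 2 8 3 7 5 6 / 6 2 8 7 5 9 1 3 4 / 4 1 5 3 2 6 9 7 8 / 7 3 9 4 1 8 2 6 5 / 8 5 3 9 6 2 4 1 7 / 2 7 6 1 3 4 5 8 9 / 9 4 1 8 7 5 6 2 3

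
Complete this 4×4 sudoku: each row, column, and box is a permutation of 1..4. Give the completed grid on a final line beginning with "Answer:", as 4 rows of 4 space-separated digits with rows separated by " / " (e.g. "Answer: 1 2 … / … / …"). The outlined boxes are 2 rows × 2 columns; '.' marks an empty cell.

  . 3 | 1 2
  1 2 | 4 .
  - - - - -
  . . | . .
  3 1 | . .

Step 1. [r3c3∈{2,3}] 3 has one home in col 3: r3c3. So r3c3=3.
Step 2. [r3c2∈{4}] r3c2's peers cover all but 4 ⇒ r3c2=4.
Step 3. [r3c4∈{1}] only 1 remains possible at r3c4, so r3c4=1.
Step 4. [r2c4∈{3}] r2c4's peers cover all but 3. So r2c4=3.
Step 5. [r4c3∈{2}] r4c3 has the single candidate 2, so r4c3=2.
Step 6. [r4c4∈{4}] r4c4 is down to just 4 ⇒ r4c4=4.
Step 7. [r1c1∈{4}] nothing but 4 survives at r1c1, so r1c1=4.
Step 8. [r3c1∈{2}] r3c1's peers cover all but 2, so r3c1=2.

Answer: 4 3 1 2 / 1 2 4 3 / 2 4 3 1 / 3 1 2 4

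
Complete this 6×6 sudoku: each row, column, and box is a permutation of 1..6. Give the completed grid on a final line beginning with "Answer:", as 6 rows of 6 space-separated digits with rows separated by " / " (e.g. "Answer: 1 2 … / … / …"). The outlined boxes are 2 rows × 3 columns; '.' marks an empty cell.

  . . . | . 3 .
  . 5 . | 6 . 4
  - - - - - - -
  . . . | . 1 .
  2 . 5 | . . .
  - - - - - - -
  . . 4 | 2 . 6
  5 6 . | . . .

Step 1. [r1c2∈{1,2,4}] in col 2, 2 fits only at r1c2. So r1c2=2.
Step 2. [r4c6∈{3}] r4c6 has the single candidate 3, so r4c6=3.
Step 3. [r4c4∈{4}] only 4 remains possible at r4c4, so r4c4=4.
Step 4. [r6c6∈{1}] r6c6 has the single candidate 1. So r6c6=1.
Step 5. [r1c1∈{1,4,6}] row 1 places 4 nowhere but r1c1. So r1c1=4.
Step 6. [r1c6∈{5}] nothing but 5 survives at r1c6. So r1c6=5.
Step 7. [r1c3∈{1,6}] r1c3 is the only open cell in row 1 admitting 6. So r1c3=6.
Step 8. [r3c3∈{3}] nothing but 3 survives at r3c3 ⇒ r3c3=3.
Step 9. [r5c2∈{1,3}] 3 has one home in col 2: r5c2 ⇒ r5c2=3.
Step 10. [r5c1∈{1}] only 1 remains possible at r5c1. So r5c1=1.
Step 11. [r4c2∈{1}] only 1 remains possible at r4c2. So r4c2=1.
Step 12. [r5c5∈{5}] r5c5 is down to just 5. So r5c5=5.
Step 13. [r2c5∈{2}] nothing but 2 survives at r2c5, so r2c5=2.
Step 14. [r3c4∈{5}] nothing but 5 survives at r3c4 ⇒ r3c4=5.
Step 15. [r3c1∈{6}] only 6 remains possible at r3c1, so r3c1=6.
Step 16. [r2c1∈{3}] r2c1's peers cover all but 3, so r2c1=3.
Step 17. [r1c4∈{1}] only 1 remains possible at r1c4, so r1c4=1.
Step 18. [r6c4∈{3}] r6c4's peers cover all but 3. So r6c4=3.
Step 19. [r4c5∈{6}] r4c5's peers cover all but 6, so r4c5=6.
Step 20. [r6c3∈{2}] r6c3 has the single candidate 2. So r6c3=2.
Step 21. [r6c5∈{4}] r6c5's peers cover all but 4 ⇒ r6c5=4.
Step 22. [r2c3∈{1}] r2c3 has the single candidate 1 ⇒ r2c3=1.
Step 23. [r3c2∈{4}] only 4 remains possible at r3c2 ⇒ r3c2=4.
Step 24. [r3c6∈{2}] r3c6's peers cover all but 2. So r3c6=2.

Answer: 4 2 6 1 3 5 / 3 5 1 6 2 4 / 6 4 3 5 1 2 / 2 1 5 4 6 3 / 1 3 4 2 5 6 / 5 6 2 3 4 1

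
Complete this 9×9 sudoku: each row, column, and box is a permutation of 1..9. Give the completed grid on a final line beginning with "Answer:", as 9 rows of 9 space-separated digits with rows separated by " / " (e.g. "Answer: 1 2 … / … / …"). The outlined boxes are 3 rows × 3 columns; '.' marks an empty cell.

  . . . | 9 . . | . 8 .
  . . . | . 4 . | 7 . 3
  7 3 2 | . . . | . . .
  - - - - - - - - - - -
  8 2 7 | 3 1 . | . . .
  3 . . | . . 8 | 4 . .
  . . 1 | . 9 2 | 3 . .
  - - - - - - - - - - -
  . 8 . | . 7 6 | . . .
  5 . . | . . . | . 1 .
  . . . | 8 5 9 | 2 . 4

Step 1. [r5c5∈{6}] only 6 remains possible at r5c5 ⇒ r5c5=6.
Step 2. [r5c9∈{1,2,5,7,9}] r5c9 is the only open cell in row 5 admitting 1. So r5c9=1.
Step 3. [r7c4∈{1,2,4}] box 8 places 1 nowhere but r7c4. So r7c4=1.
Step 4. [r6c9∈{5,6,7,8}] in row 6, 8 fits only at r6c9 ⇒ r6c9=8.
Step 5. [r8c9∈{6,7,9}] r8c9 is the only open cell in col 9 admitting 7. So r8c9=7.
Step 6. [r1c9∈{2,5,6}] in col 9, 2 fits only at r1c9, so r1c9=2.
Step 7. [r4c6∈{4,5}] r4c6 is the only open cell in row 4 admitting 4 ⇒ r4c6=4.
Step 8. [r2c4∈{2,5,6}] across row 2, 2 lands solely at r2c4 ⇒ r2c4=2.
Step 9. [r3c4∈{5,6}] across col 4, 6 lands solely at r3c4. So r3c4=6.
Step 10. [r4c9∈{5,6,9}] across col 9, 6 lands solely at r4c9 ⇒ r4c9=6.
Step 11. [r2c3∈{5,6,8,9}] 8 has one home in row 2: r2c3, so r2c3=8.
Step 12. [r8c6∈{3}] r8c6 has the single candidate 3. So r8c6=3.
Step 13. [r5c8∈{2,5,7,9}] row 5 places 2 nowhere but r5c8, so r5c8=2.
Step 14. [r9c2∈{1,6,7}] r9c2 is the only open cell in row 9 admitting 7, so r9c2=7.
Step 15. [r9c1∈{1,6}] r9c1 is the only open cell in row 9 admitting 1. So r9c1=1.
Step 16. [r7c1∈{2,4,9}] row 7 places 2 nowhere but r7c1 ⇒ r7c1=2.
Step 17. [r7c3∈{3,4,9}] row 7 places 4 nowhere but r7c3, so r7c3=4.
Step 18. [r2c1∈{6,9}] r2c1 is the only open cell in col 1 admitting 9, so r2c1=9.
Step 19. [r7c8∈{3,5,9}] 3 has one home in row 7: r7c8, so r7c8=3.
Step 20. [r9c8∈{6}] r9c8 has the single candidate 6 ⇒ r9c8=6.
Step 21. [r2c8∈{5}] r2c8 has the single candidate 5, so r2c8=5.
Step 22. [r2c2∈{1,6}] in row 2, 6 fits only at r2c2 ⇒ r2c2=6.
Step 23. [r1c2∈{1,4,5}] in col 2, 1 fits only at r1c2 ⇒ r1c2=1.
Step 24. [r8c2∈{9}] r8c2 has the single candidate 9 ⇒ r8c2=9.
Step 25. [r3c9∈{9}] r3c9 is down to just 9, so r3c9=9.
Step 26. [r5c2∈{5}] only 5 remains possible at r5c2, so r5c2=5.
Step 27. [r4c7∈{5,9}] across row 4, 5 lands solely at r4c7. So r4c7=5.
Step 28. [r3c6∈{1,5}] across row 3, 5 lands solely at r3c6, so r3c6=5.
Step 29. [r6c2∈{4}] r6c2 has the single candidate 4 ⇒ r6c2=4.
Step 30. [r5c4∈{7}] r5c4's peers cover all but 7. So r5c4=7.
Step 31. [r1c5∈{3}] r1c5 has the single candidate 3, so r1c5=3.
Step 32. [r3c5∈{8}] r3c5 is down to just 8 ⇒ r3c5=8.
Step 33. [r8c5∈{2}] r8c5's peers cover all but 2, so r8c5=2.
Step 34. [r8c7∈{8}] r8c7 has the single candidate 8, so r8c7=8.
Step 35. [r6c8∈{7}] r6c8 is down to just 7, so r6c8=7.
Step 36. [r6c4∈{5}] r6c4 has the single candidate 5. So r6c4=5.
Step 37. [r2c6∈{1}] r2c6's peers cover all but 1, so r2c6=1.
Step 38. [r7c7∈{9}] r7c7's peers cover all but 9. So r7c7=9.
Step 39. [r1c1∈{4}] r1c1 is down to just 4 ⇒ r1c1=4.
Step 40. [r9c3∈{3}] r9c3's peers cover all but 3, so r9c3=3.
Step 41. [r7c9∈{5}] r7c9's peers cover all but 5 ⇒ r7c9=5.
Step 42. [r8c4∈{4}] r8c4 is down to just 4, so r8c4=4.
Step 43. [r5c3∈{9}] nothing but 9 survives at r5c3. So r5c3=9.
Step 44. [r1c6∈{7}] nothing but 7 survives at r1c6 ⇒ r1c6=7.
Step 45. [r4c8∈{9}] r4c8 is down to just 9. So r4c8=9.
Step 46. [r6c1∈{6}] only 6 remains possible at r6c1. So r6c1=6.
Step 47. [r8c3∈{6}] r8c3's peers cover all but 6. So r8c3=6.
Step 48. [r1c3∈{5}] r1c3 has the single candidate 5. So r1c3=5.
Step 49. [r1c7∈{6}] only 6 remains possible at r1c7. So r1c7=6.
Step 50. [r3c7∈{1}] r3c7 is down to just 1. So r3c7=1.
Step 51. [r3c8∈{4}] only 4 remains possible at r3c8, so r3c8=4.

Answer: 4 1 5 9 3 7 6 8 2 / 9 6 8 2 4 1 7 5 3 / 7 3 2 6 8 5 1 4 9 / 8 2 7 3 1 4 5 9 6 / 3 5 9 7 6 8 4 2 1 / 6 4 1 5 9 2 3 7 8 / 2 8 4 1 7 6 9 3 5 / 5 9 6 4 2 3 8 1 7 / 1 7 3 8 5 9 2 6 4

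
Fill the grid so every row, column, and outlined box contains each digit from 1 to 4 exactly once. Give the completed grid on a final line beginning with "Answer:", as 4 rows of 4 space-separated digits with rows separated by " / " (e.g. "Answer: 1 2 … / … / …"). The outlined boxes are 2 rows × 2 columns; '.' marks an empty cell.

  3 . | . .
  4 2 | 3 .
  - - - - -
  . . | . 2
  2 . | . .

Step 1. [r1c2∈{1}] r1c2 has the single candidate 1, so r1c2=1.
Step 2. [r4c4∈{1,3,4}] r4c4 is the only open cell in col 4 admitting 3 ⇒ r4c4=3.
Step 3. [r4c3∈{1,4}] in row 4, 1 fits only at r4c3 ⇒ r4c3=1.
Step 4. [r3c3∈{4}] r3c3 has the single candidate 4 ⇒ r3c3=4.
Step 5. [r1c3∈{2}] r1c3 has the single candidate 2. So r1c3=2.
Step 6. [r3c2∈{3}] r3c2's peers cover all but 3. So r3c2=3.
Step 7. [r4c2∈{4}] r4c2 is down to just 4. So r4c2=4.
Step 8. [r2c4∈{1}] nothing but 1 survives at r2c4, so r2c4=1.
Step 9. [r1c4∈{4}] only 4 remains possible at r1c4, so r1c4=4.
Step 10. [r3c1∈{1}] r3c1 has the single candidate 1, so r3c1=1.

Answer: 3 1 2 4 / 4 2 3 1 / 1 3 4 2 / 2 4 1 3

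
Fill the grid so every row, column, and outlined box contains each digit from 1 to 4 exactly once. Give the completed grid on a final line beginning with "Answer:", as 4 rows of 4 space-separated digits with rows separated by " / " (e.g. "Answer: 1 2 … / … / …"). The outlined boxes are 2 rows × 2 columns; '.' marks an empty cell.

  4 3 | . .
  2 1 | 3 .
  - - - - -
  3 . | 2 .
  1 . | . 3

Step 1. [r3c4∈{1,4}] r3c4 is the only open cell in row 3 admitting 1 ⇒ r3c4=1.
Step 2. [r4c2∈{2,4}] row 4 places 2 nowhere but r4c2. So r4c2=2.
Step 3. [r3c2∈{4}] r3c2 is down to just 4. So r3c2=4.
Step 4. [r4c3∈{4}] r4c3's peers cover all but 4 ⇒ r4c3=4.
Step 5. [r2c4∈{4}] r2c4 is down to just 4, so r2c4=4.
Step 6. [r1c4∈{2}] r1c4's peers cover all but 2 ⇒ r1c4=2.
Step 7. [r1c3∈{1}] r1c3 has the single candidate 1 ⇒ r1c3=1.

Answer: 4 3 1 2 / 2 1 3 4 / 3 4 2 1 / 1 2 4 3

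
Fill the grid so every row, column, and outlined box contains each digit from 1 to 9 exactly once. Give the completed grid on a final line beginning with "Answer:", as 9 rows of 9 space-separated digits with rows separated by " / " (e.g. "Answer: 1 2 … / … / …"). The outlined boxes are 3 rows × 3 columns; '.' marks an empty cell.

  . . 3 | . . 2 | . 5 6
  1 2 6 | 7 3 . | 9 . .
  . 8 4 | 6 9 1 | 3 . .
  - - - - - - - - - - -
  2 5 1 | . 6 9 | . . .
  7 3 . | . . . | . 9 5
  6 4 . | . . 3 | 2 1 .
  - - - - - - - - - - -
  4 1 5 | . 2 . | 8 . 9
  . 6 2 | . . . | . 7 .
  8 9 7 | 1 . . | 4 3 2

Step 1. [r9c5∈{5}] r9c5's peers cover all but 5. So r9c5=5.
Step 2. [r5c3∈{8}] only 8 remains possible at r5c3, so r5c3=8.
Step 3. [r5c6∈{4}] only 4 remains possible at r5c6. So r5c6=4.
Step 4. [r4c4∈{8}] r4c4's peers cover all but 8 ⇒ r4c4=8.
Step 5. [r4c7∈{7}] only 7 remains possible at r4c7. So r4c7=7.
Step 6. [r1c5∈{4,8}] in row 1, 8 fits only at r1c5, so r1c5=8.
Step 7. [r8c4∈{3,4,9}] across row 8, 9 lands solely at r8c4 ⇒ r8c4=9.
Step 8. [r4c8∈{4}] r4c8's peers cover all but 4, so r4c8=4.
Step 9. [r1c7∈{1}] nothing but 1 survives at r1c7 ⇒ r1c7=1.
Step 10. [r2c8∈{8}] r2c8's peers cover all but 8, so r2c8=8.
Step 11. [r9c6∈{6}] only 6 remains possible at r9c6 ⇒ r9c6=6.
Step 12. [r8c9∈{1}] r8c9's peers cover all but 1, so r8c9=1.
Step 13. [r4c9∈{3}] nothing but 3 survives at r4c9 ⇒ r4c9=3.
Step 14. [r6c3∈{9}] nothing but 9 survives at r6c3. So r6c3=9.
Step 15. [r7c6∈{7}] r7c6's peers cover all but 7, so r7c6=7.
Step 16. [r7c4∈{3}] r7c4 is down to just 3, so r7c4=3.
Step 17. [r8c1∈{3}] only 3 remains possible at r8c1. So r8c1=3.
Step 18. [r5c7∈{6}] r5c7's peers cover all but 6, so r5c7=6.
Step 19. [r1c1∈{9}] r1c1 is down to just 9, so r1c1=9.
Step 20. [r7c8∈{6}] r7c8's peers cover all but 6. So r7c8=6.
Step 21. [r6c5∈{7}] r6c5's peers cover all but 7, so r6c5=7.
Step 22. [r3c9∈{7}] only 7 remains possible at r3c9 ⇒ r3c9=7.
Step 23. [r1c2∈{7}] r1c2 is down to just 7 ⇒ r1c2=7.
Step 24. [r6c9∈{8}] nothing but 8 survives at r6c9 ⇒ r6c9=8.
Step 25. [r8c6∈{8}] r8c6 is down to just 8, so r8c6=8.
Step 26. [r8c5∈{4}] r8c5 has the single candidate 4 ⇒ r8c5=4.
Step 27. [r3c1∈{5}] r3c1's peers cover all but 5, so r3c1=5.
Step 28. [r8c7∈{5}] r8c7 is down to just 5 ⇒ r8c7=5.
Step 29. [r2c6∈{5}] nothing but 5 survives at r2c6. So r2c6=5.
Step 30. [r6c4∈{5}] r6c4 is down to just 5, so r6c4=5.
Step 31. [r5c5∈{1}] only 1 remains possible at r5c5. So r5c5=1.
Step 32. [r3c8∈{2}] only 2 remains possible at r3c8 ⇒ r3c8=2.
Step 33. [r2c9∈{4}] r2c9's peers cover all but 4. So r2c9=4.
Step 34. [r5c4∈{2}] r5c4 has the single candidate 2. So r5c4=2.
Step 35. [r1c4∈{4}] nothing but 4 survives at r1c4, so r1c4=4.

Answer: 9 7 3 4 8 2 1 5 6 / 1 2 6 7 3 5 9 8 4 / 5 8 4 6 9 1 3 2 7 / 2 5 1 8 6 9 7 4 3 / 7 3 8 2 1 4 6 9 5 / 6 4 9 5 7 3 2 1 8 / 4 1 5 3 2 7 8 6 9 / 3 6 2 9 4 8 5 7 1 / 8 9 7 1 5 6 4 3 2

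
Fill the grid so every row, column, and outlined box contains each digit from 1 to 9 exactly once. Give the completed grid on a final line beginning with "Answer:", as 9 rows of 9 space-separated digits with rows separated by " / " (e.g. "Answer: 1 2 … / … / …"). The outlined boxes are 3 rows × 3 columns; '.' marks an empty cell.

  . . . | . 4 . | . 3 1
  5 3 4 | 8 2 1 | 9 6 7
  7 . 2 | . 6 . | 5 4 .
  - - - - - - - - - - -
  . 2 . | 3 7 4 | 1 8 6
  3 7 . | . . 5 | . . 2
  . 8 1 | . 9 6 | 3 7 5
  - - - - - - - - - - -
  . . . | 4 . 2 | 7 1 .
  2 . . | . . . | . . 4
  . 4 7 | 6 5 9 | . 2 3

Step 1. [r8c6∈{3,7,8}] col 6 places 8 nowhere but r8c6, so r8c6=8.
Step 2. [r7c9∈{8,9}] in col 9, 9 fits only at r7c9. So r7c9=9.
Step 3. [r5c3∈{6,9}] r5c3 is the only open cell in row 5 admitting 6 ⇒ r5c3=6.
Step 4. [r4c3∈{5,9}] in row 4, 5 fits only at r4c3. So r4c3=5.
Step 5. [r3c4∈{9}] r3c4 is down to just 9. So r3c4=9.
Step 6. [r7c5∈{3}] r7c5's peers cover all but 3, so r7c5=3.
Step 7. [r8c5∈{1}] r8c5's peers cover all but 1 ⇒ r8c5=1.
Step 8. [r7c3∈{8}] r7c3's peers cover all but 8, so r7c3=8.
Step 9. [r7c1∈{6}] r7c1 has the single candidate 6, so r7c1=6.
Step 10. [r1c3∈{9}] r1c3's peers cover all but 9. So r1c3=9.
Step 11. [r1c6∈{7}] r1c6's peers cover all but 7 ⇒ r1c6=7.
Step 12. [r1c7∈{2,8}] 2 has one home in row 1: r1c7, so r1c7=2.
Step 13. [r8c8∈{5}] r8c8 is down to just 5. So r8c8=5.
Step 14. [r8c7∈{6}] r8c7's peers cover all but 6, so r8c7=6.
Step 15. [r9c7∈{8}] r9c7's peers cover all but 8. So r9c7=8.
Step 16. [r4c1∈{9}] r4c1 has the single candidate 9. So r4c1=9.
Step 17. [r7c2∈{5}] only 5 remains possible at r7c2 ⇒ r7c2=5.
Step 18. [r5c7∈{4}] r5c7 is down to just 4, so r5c7=4.
Step 19. [r1c4∈{5}] only 5 remains possible at r1c4 ⇒ r1c4=5.
Step 20. [r8c4∈{7}] nothing but 7 survives at r8c4, so r8c4=7.
Step 21. [r6c4∈{2}] only 2 remains possible at r6c4 ⇒ r6c4=2.
Step 22. [r8c2∈{9}] r8c2's peers cover all but 9, so r8c2=9.
Step 23. [r9c1∈{1}] only 1 remains possible at r9c1. So r9c1=1.
Step 24. [r6c1∈{4}] only 4 remains possible at r6c1, so r6c1=4.
Step 25. [r5c8∈{9}] only 9 remains possible at r5c8. So r5c8=9.
Step 26. [r3c2∈{1}] only 1 remains possible at r3c2, so r3c2=1.
Step 27. [r3c9∈{8}] only 8 remains possible at r3c9. So r3c9=8.
Step 28. [r3c6∈{3}] r3c6 has the single candidate 3 ⇒ r3c6=3.
Step 29. [r8c3∈{3}] r8c3's peers cover all but 3. So r8c3=3.
Step 30. [r1c2∈{6}] nothing but 6 survives at r1c2. So r1c2=6.
Step 31. [r5c4∈{1}] r5c4 is down to just 1, so r5c4=1.
Step 32. [r5c5∈{8}] r5c5's peers cover all but 8 ⇒ r5c5=8.
Step 33. [r1c1∈{8}] r1c1 is down to just 8 ⇒ r1c1=8.

Answer: 8 6 9 5 4 7 2 3 1 / 5 3 4 8 2 1 9 6 7 / 7 1 2 9 6 3 5 4 8 / 9 2 5 3 7 4 1 8 6 / 3 7 6 1 8 5 4 9 2 / 4 8 1 2 9 6 3 7 5 / 6 5 8 4 3 2 7 1 9 / 2 9 3 7 1 8 6 5 4 / 1 4 7 6 5 9 8 2 3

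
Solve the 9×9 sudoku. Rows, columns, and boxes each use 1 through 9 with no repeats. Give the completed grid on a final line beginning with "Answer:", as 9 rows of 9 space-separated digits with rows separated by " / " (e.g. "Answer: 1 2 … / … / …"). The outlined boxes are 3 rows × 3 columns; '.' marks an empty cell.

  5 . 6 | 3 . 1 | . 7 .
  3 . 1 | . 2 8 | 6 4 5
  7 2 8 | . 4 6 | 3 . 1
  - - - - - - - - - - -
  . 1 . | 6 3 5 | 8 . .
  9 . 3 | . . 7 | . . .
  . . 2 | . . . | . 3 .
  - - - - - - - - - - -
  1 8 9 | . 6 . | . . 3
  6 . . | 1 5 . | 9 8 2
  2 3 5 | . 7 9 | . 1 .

Step 1. [r6c6∈{4}] r6c6's peers cover all but 4, so r6c6=4.
Step 2. [r5c8∈{2,5,6}] col 8 places 6 nowhere but r5c8 ⇒ r5c8=6.
Step 3. [r1c5∈{9}] r1c5's peers cover all but 9 ⇒ r1c5=9.
Step 4. [r5c9∈{4}] r5c9 has the single candidate 4. So r5c9=4.
Step 5. [r5c4∈{2,8}] 2 has one home in box 5: r5c4, so r5c4=2.
Step 6. [r7c7∈{4,5,7}] r7c7 is the only open cell in row 7 admitting 7 ⇒ r7c7=7.
Step 7. [r5c5∈{1,8}] across row 5, 8 lands solely at r5c5, so r5c5=8.
Step 8. [r5c7∈{1,5}] across row 5, 1 lands solely at r5c7 ⇒ r5c7=1.
Step 9. [r6c2∈{5,6,7}] 6 has one home in row 6: r6c2. So r6c2=6.
Step 10. [r4c3∈{4,7}] 7 has one home in box 4: r4c3. So r4c3=7.
Step 11. [r4c9∈{9}] only 9 remains possible at r4c9. So r4c9=9.
Step 12. [r8c2∈{4,7}] 7 has one home in row 8: r8c2, so r8c2=7.
Step 13. [r9c4∈{4,8}] across row 9, 8 lands solely at r9c4. So r9c4=8.
Step 14. [r1c7∈{2}] r1c7 is down to just 2. So r1c7=2.
Step 15. [r7c6∈{2}] r7c6 is down to just 2, so r7c6=2.
Step 16. [r8c6∈{3}] r8c6 is down to just 3, so r8c6=3.
Step 17. [r6c1∈{8}] nothing but 8 survives at r6c1. So r6c1=8.
Step 18. [r4c8∈{2}] only 2 remains possible at r4c8. So r4c8=2.
Step 19. [r6c5∈{1}] only 1 remains possible at r6c5. So r6c5=1.
Step 20. [r5c2∈{5}] r5c2 has the single candidate 5, so r5c2=5.
Step 21. [r8c3∈{4}] r8c3's peers cover all but 4 ⇒ r8c3=4.
Step 22. [r3c4∈{5}] r3c4 has the single candidate 5, so r3c4=5.
Step 23. [r2c4∈{7}] r2c4's peers cover all but 7, so r2c4=7.
Step 24. [r7c8∈{5}] r7c8 has the single candidate 5. So r7c8=5.
Step 25. [r3c8∈{9}] r3c8 is down to just 9. So r3c8=9.
Step 26. [r2c2∈{9}] only 9 remains possible at r2c2. So r2c2=9.
Step 27. [r9c7∈{4}] r9c7's peers cover all but 4. So r9c7=4.
Step 28. [r6c4∈{9}] r6c4 has the single candidate 9 ⇒ r6c4=9.
Step 29. [r9c9∈{6}] r9c9's peers cover all but 6, so r9c9=6.
Step 30. [r6c7∈{5}] only 5 remains possible at r6c7, so r6c7=5.
Step 31. [r1c9∈{8}] r1c9's peers cover all but 8 ⇒ r1c9=8.
Step 32. [r4c1∈{4}] r4c1 is down to just 4 ⇒ r4c1=4.
Step 33. [r7c4∈{4}] r7c4's peers cover all but 4 ⇒ r7c4=4.
Step 34. [r1c2∈{4}] nothing but 4 survives at r1c2 ⇒ r1c2=4.
Step 35. [r6c9∈{7}] r6c9 has the single candidate 7, so r6c9=7.

Answer: 5 4 6 3 9 1 2 7 8 / 3 9 1 7 2 8 6 4 5 / 7 2 8 5 4 6 3 9 1 / 4 1 7 6 3 5 8 2 9 / 9 5 3 2 8 7 1 6 4 / 8 6 2 9 1 4 5 3 7 / 1 8 9 4 6 2 7 5 3 / 6 7 4 1 5 3 9 8 2 / 2 3 5 8 7 9 4 1 6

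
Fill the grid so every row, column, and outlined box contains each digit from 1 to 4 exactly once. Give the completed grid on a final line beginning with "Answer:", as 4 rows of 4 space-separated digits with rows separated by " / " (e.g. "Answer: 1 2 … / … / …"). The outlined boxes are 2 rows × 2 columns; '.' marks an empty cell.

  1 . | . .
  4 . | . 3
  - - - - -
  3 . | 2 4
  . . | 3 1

Step 1. [r2c2∈{2}] only 2 remains possible at r2c2. So r2c2=2.
Step 2. [r2c3∈{1}] r2c3's peers cover all but 1 ⇒ r2c3=1.
Step 3. [r1c3∈{4}] nothing but 4 survives at r1c3. So r1c3=4.
Step 4. [r3c2∈{1}] r3c2 is down to just 1, so r3c2=1.
Step 5. [r4c1∈{2}] only 2 remains possible at r4c1 ⇒ r4c1=2.
Step 6. [r4c2∈{4}] r4c2 has the single candidate 4. So r4c2=4.
Step 7. [r1c4∈{2}] nothing but 2 survives at r1c4 ⇒ r1c4=2.
Step 8. [r1c2∈{3}] nothing but 3 survives at r1c2, so r1c2=3.

Answer: 1 3 4 2 / 4 2 1 3 / 3 1 2 4 / 2 4 3 1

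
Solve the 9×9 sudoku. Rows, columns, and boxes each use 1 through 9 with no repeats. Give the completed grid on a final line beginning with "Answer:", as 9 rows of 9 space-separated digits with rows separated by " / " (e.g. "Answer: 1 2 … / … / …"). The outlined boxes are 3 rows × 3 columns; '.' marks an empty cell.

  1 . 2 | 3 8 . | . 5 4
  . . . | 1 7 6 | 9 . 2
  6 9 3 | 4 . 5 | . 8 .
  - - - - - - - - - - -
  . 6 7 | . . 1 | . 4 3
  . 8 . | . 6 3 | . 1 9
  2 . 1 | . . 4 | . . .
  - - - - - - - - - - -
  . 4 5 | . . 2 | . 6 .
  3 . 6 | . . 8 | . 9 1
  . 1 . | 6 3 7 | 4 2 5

Step 1. [r8c7∈{7}] nothing but 7 survives at r8c7, so r8c7=7.
Step 2. [r4c1∈{5,9}] across box 4, 9 lands solely at r4c1. So r4c1=9.
Step 3. [r8c4∈{5}] r8c4 is down to just 5, so r8c4=5.
Step 4. [r9c1∈{8}] r9c1's peers cover all but 8, so r9c1=8.
Step 5. [r6c9∈{6,7,8}] col 9 places 6 nowhere but r6c9 ⇒ r6c9=6.
Step 6. [r2c2∈{5}] r2c2 is down to just 5, so r2c2=5.
Step 7. [r5c4∈{2,7}] in row 5, 7 fits only at r5c4, so r5c4=7.
Step 8. [r4c4∈{2,8}] col 4 places 2 nowhere but r4c4 ⇒ r4c4=2.
Step 9. [r4c7∈{5,8}] in row 4, 8 fits only at r4c7, so r4c7=8.
Step 10. [r2c1∈{4}] r2c1's peers cover all but 4. So r2c1=4.
Step 11. [r7c4∈{9}] r7c4 has the single candidate 9 ⇒ r7c4=9.
Step 12. [r6c7∈{5}] r6c7's peers cover all but 5, so r6c7=5.
Step 13. [r5c3∈{4}] r5c3 is down to just 4 ⇒ r5c3=4.
Step 14. [r4c5∈{5}] nothing but 5 survives at r4c5, so r4c5=5.
Step 15. [r9c3∈{9}] nothing but 9 survives at r9c3. So r9c3=9.
Step 16. [r7c9∈{8}] only 8 remains possible at r7c9. So r7c9=8.
Step 17. [r1c2∈{7}] nothing but 7 survives at r1c2, so r1c2=7.
Step 18. [r7c5∈{1}] r7c5 is down to just 1. So r7c5=1.
Step 19. [r5c1∈{5}] nothing but 5 survives at r5c1. So r5c1=5.
Step 20. [r7c7∈{3}] r7c7 has the single candidate 3. So r7c7=3.
Step 21. [r8c5∈{4}] r8c5's peers cover all but 4 ⇒ r8c5=4.
Step 22. [r2c3∈{8}] r2c3's peers cover all but 8, so r2c3=8.
Step 23. [r5c7∈{2}] r5c7 is down to just 2 ⇒ r5c7=2.
Step 24. [r3c5∈{2}] r3c5 is down to just 2. So r3c5=2.
Step 25. [r2c8∈{3}] r2c8's peers cover all but 3, so r2c8=3.
Step 26. [r8c2∈{2}] r8c2 has the single candidate 2 ⇒ r8c2=2.
Step 27. [r3c7∈{1}] nothing but 1 survives at r3c7, so r3c7=1.
Step 28. [r6c4∈{8}] r6c4 has the single candidate 8. So r6c4=8.
Step 29. [r6c5∈{9}] r6c5's peers cover all but 9 ⇒ r6c5=9.
Step 30. [r7c1∈{7}] r7c1's peers cover all but 7 ⇒ r7c1=7.
Step 31. [r6c8∈{7}] r6c8 is down to just 7, so r6c8=7.
Step 32. [r1c7∈{6}] r1c7's peers cover all but 6. So r1c7=6.
Step 33. [r6c2∈{3}] r6c2 has the single candidate 3, so r6c2=3.
Step 34. [r1c6∈{9}] nothing but 9 survives at r1c6 ⇒ r1c6=9.
Step 35. [r3c9∈{7}] nothing but 7 survives at r3c9 ⇒ r3c9=7.

Answer: 1 7 2 3 8 9 6 5 4 / 4 5 8 1 7 6 9 3 2 / 6 9 3 4 2 5 1 8 7 / 9 6 7 2 5 1 8 4 3 / 5 8 4 7 6 3 2 1 9 / 2 3 1 8 9 4 5 7 6 / 7 4 5 9 1 2 3 6 8 / 3 2 6 5 4 8 7 9 1 / 8 1 9 6 3 7 4 2 5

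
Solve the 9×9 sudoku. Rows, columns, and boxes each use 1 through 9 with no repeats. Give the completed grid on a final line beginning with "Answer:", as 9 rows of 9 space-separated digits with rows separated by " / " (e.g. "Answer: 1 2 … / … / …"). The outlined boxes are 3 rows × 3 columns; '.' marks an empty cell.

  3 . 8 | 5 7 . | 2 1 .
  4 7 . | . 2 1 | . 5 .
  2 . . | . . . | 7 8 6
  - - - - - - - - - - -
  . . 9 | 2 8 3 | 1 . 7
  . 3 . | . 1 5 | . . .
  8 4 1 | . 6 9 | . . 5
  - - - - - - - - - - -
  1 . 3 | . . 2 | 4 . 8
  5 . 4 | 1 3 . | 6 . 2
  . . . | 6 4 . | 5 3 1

Step 1. [r9c1∈{7,9}] 9 has one home in col 1: r9c1, so r9c1=9.
Step 2. [r5c3∈{2,6,7}] across box 4, 2 lands solely at r5c3, so r5c3=2.
Step 3. [r3c5∈{9}] nothing but 9 survives at r3c5. So r3c5=9.
Step 4. [r5c4∈{4,7}] 4 has one home in box 5: r5c4, so r5c4=4.
Step 5. [r5c9∈{9}] r5c9 is down to just 9. So r5c9=9.
Step 6. [r4c1∈{6}] nothing but 6 survives at r4c1 ⇒ r4c1=6.
Step 7. [r2c9∈{3}] r2c9 is down to just 3 ⇒ r2c9=3.
Step 8. [r8c2∈{8}] nothing but 8 survives at r8c2 ⇒ r8c2=8.
Step 9. [r8c6∈{7}] nothing but 7 survives at r8c6, so r8c6=7.
Step 10. [r1c6∈{4,6}] col 6 places 6 nowhere but r1c6 ⇒ r1c6=6.
Step 11. [r7c8∈{7,9}] in row 7, 7 fits only at r7c8, so r7c8=7.
Step 12. [r4c2∈{5}] r4c2 has the single candidate 5 ⇒ r4c2=5.
Step 13. [r3c4∈{3}] nothing but 3 survives at r3c4 ⇒ r3c4=3.
Step 14. [r9c3∈{7}] r9c3 is down to just 7. So r9c3=7.
Step 15. [r7c4∈{9}] only 9 remains possible at r7c4 ⇒ r7c4=9.
Step 16. [r6c8∈{2}] only 2 remains possible at r6c8. So r6c8=2.
Step 17. [r1c2∈{9}] r1c2 is down to just 9, so r1c2=9.
Step 18. [r5c8∈{6}] r5c8's peers cover all but 6. So r5c8=6.
Step 19. [r2c3∈{6}] r2c3 has the single candidate 6. So r2c3=6.
Step 20. [r2c7∈{9}] r2c7 is down to just 9, so r2c7=9.
Step 21. [r5c7∈{8}] only 8 remains possible at r5c7. So r5c7=8.
Step 22. [r3c6∈{4}] r3c6 is down to just 4 ⇒ r3c6=4.
Step 23. [r7c5∈{5}] r7c5 has the single candidate 5, so r7c5=5.
Step 24. [r9c2∈{2}] r9c2's peers cover all but 2, so r9c2=2.
Step 25. [r7c2∈{6}] r7c2's peers cover all but 6 ⇒ r7c2=6.
Step 26. [r6c7∈{3}] only 3 remains possible at r6c7. So r6c7=3.
Step 27. [r8c8∈{9}] r8c8 has the single candidate 9, so r8c8=9.
Step 28. [r9c6∈{8}] r9c6 is down to just 8, so r9c6=8.
Step 29. [r4c8∈{4}] only 4 remains possible at r4c8, so r4c8=4.
Step 30. [r3c2∈{1}] r3c2 is down to just 1 ⇒ r3c2=1.
Step 31. [r1c9∈{4}] r1c9 has the single candidate 4. So r1c9=4.
Step 32. [r2c4∈{8}] r2c4 is down to just 8 ⇒ r2c4=8.
Step 33. [r5c1∈{7}] r5c1 is down to just 7. So r5c1=7.
Step 34. [r6c4∈{7}] r6c4 has the single candidate 7. So r6c4=7.
Step 35. [r3c3∈{5}] nothing but 5 survives at r3c3. So r3c3=5.

Answer: 3 9 8 5 7 6 2 1 4 / 4 7 6 8 2 1 9 5 3 / 2 1 5 3 9 4 7 8 6 / 6 5 9 2 8 3 1 4 7 / 7 3 2 4 1 5 8 6 9 / 8 4 1 7 6 9 3 2 5 / 1 6 3 9 5 2 4 7 8 / 5 8 4 1 3 7 6 9 2 / 9 2 7 6 4 8 5 3 1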